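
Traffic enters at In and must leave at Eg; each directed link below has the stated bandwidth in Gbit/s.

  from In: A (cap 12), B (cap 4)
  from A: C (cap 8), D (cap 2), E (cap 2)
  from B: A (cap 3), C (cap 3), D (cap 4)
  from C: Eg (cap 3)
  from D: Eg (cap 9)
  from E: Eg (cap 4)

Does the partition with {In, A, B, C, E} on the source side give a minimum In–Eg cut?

No — its capacity is 13, but the minimum cut has capacity 11.

Given cut capacity: 2 + 4 + 3 + 4 = 13.
Augment In→A→C→Eg: bottleneck 3, flow now 3.
Augment In→A→D→Eg: bottleneck 2, flow now 5.
Augment In→A→E→Eg: bottleneck 2, flow now 7.
Augment In→B→D→Eg: bottleneck 4, flow now 11.
No augmenting path remains; maximum flow = 11.
In the residual graph, reachable from In: {In, A, C}.
Min-cut edges: In→B (4), A→D (2), A→E (2), C→Eg (3); capacity 4 + 2 + 2 + 3 = 11.
Cut capacity 13 exceeds the max flow 11, so it is not minimum.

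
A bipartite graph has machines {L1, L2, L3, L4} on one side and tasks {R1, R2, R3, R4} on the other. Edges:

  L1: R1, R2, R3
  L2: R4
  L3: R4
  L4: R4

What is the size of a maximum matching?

2

Unit-capacity flow: source→left, listed edges, right→sink; max matching = max flow.
Augmenting path L1→R1 (+1); matched 1.
Augmenting path L2→R4 (+1); matched 2.
No augmenting path remains; maximum matching = 2.
König certificate: {L1, R4} is a vertex cover of size 2 (every listed pair touches it), so no matching can be larger.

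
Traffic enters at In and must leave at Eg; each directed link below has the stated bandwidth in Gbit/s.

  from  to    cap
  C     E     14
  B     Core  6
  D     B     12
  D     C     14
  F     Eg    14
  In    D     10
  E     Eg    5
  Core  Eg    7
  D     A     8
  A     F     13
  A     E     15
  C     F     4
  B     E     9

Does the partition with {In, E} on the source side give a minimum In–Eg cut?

No — its capacity is 15, but the minimum cut has capacity 10.

Given cut capacity: 10 + 5 = 15.
Augment In→D→C→F→Eg: bottleneck 4, flow now 4.
Augment In→D→C→E→Eg: bottleneck 5, flow now 9.
Augment In→D→B→Core→Eg: bottleneck 1, flow now 10.
No augmenting path remains; maximum flow = 10.
In the residual graph, reachable from In: {In}.
Min-cut edges: In→D (10); capacity 10 = 10.
Cut capacity 15 exceeds the max flow 10, so it is not minimum.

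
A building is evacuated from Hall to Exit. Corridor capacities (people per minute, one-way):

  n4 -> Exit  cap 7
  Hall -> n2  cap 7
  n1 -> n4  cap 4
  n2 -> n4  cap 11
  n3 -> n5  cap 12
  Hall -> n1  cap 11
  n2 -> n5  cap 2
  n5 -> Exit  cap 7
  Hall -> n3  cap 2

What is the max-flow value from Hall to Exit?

Augment Hall→n1→n4→Exit: bottleneck 4, flow now 4.
Augment Hall→n2→n4→Exit: bottleneck 3, flow now 7.
Augment Hall→n2→n5→Exit: bottleneck 2, flow now 9.
Augment Hall→n3→n5→Exit: bottleneck 2, flow now 11.
No augmenting path remains; maximum flow = 11.
In the residual graph, reachable from Hall: {Hall, n1, n2, n4}.
Min-cut edges: Hall→n3 (2), n2→n5 (2), n4→Exit (7); capacity 2 + 2 + 7 = 11.
This cut is saturated, so no flow can exceed 11.

11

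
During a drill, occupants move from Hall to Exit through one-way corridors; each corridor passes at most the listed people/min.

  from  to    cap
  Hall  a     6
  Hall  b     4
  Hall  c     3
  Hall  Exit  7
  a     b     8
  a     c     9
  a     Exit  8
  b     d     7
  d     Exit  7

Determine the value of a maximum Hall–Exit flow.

17

Augment Hall→Exit: bottleneck 7, flow now 7.
Augment Hall→a→Exit: bottleneck 6, flow now 13.
Augment Hall→b→d→Exit: bottleneck 4, flow now 17.
No augmenting path remains; maximum flow = 17.
In the residual graph, reachable from Hall: {Hall, c}.
Min-cut edges: Hall→a (6), Hall→b (4), Hall→Exit (7); capacity 6 + 4 + 7 = 17.
This cut is saturated, so no flow can exceed 17.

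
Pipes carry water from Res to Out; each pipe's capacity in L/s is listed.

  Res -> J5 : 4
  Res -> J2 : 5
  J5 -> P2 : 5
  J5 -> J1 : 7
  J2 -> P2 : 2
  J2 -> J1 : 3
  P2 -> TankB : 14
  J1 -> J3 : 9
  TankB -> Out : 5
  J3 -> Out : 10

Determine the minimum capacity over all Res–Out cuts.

9

Augment Res→J5→P2→TankB→Out: bottleneck 4, flow now 4.
Augment Res→J2→P2→TankB→Out: bottleneck 1, flow now 5.
Augment Res→J2→J1→J3→Out: bottleneck 3, flow now 8.
Augment Res→J2→P2→J5→J1→J3→Out: bottleneck 1, flow now 9. (uses reverse residual edge)
No augmenting path remains; maximum flow = 9.
By max-flow min-cut, the minimum cut capacity equals the max flow.
In the residual graph, reachable from Res: {Res}.
Min-cut edges: Res→J5 (4), Res→J2 (5); capacity 4 + 5 = 9.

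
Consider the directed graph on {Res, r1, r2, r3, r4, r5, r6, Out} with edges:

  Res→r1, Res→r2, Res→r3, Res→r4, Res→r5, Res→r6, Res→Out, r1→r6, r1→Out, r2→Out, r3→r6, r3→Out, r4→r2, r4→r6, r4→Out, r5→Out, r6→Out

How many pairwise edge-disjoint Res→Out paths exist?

7

Assign every edge capacity 1; by Menger, the answer equals the max flow.
Path Res→Out (+1); total 1.
Path Res→r1→Out (+1); total 2.
Path Res→r2→Out (+1); total 3.
Path Res→r3→Out (+1); total 4.
Path Res→r4→Out (+1); total 5.
Path Res→r5→Out (+1); total 6.
Path Res→r6→Out (+1); total 7.
No residual Res→Out path; max flow = 7.
Certifying cut of size 7: {Res→Out, Res→r1, Res→r2, Res→r3, Res→r4, Res→r5, Res→r6}.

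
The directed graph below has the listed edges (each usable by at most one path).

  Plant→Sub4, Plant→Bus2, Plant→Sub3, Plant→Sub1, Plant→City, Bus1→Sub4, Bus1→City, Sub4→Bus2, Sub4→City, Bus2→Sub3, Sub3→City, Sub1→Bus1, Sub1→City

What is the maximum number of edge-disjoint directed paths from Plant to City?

4

Assign every edge capacity 1; by Menger, the answer equals the max flow.
Path Plant→City (+1); total 1.
Path Plant→Sub4→City (+1); total 2.
Path Plant→Sub3→City (+1); total 3.
Path Plant→Sub1→City (+1); total 4.
No residual Plant→City path; max flow = 4.
Certifying cut of size 4: {Plant→City, Plant→Sub1, Plant→Sub4, Sub3→City}.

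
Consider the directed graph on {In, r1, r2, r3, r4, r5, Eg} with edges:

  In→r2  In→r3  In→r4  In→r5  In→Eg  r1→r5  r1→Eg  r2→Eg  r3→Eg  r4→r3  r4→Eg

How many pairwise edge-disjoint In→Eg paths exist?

4

Assign every edge capacity 1; by Menger, the answer equals the max flow.
Path In→Eg (+1); total 1.
Path In→r2→Eg (+1); total 2.
Path In→r3→Eg (+1); total 3.
Path In→r4→Eg (+1); total 4.
No residual In→Eg path; max flow = 4.
Certifying cut of size 4: {In→Eg, In→r2, In→r3, In→r4}.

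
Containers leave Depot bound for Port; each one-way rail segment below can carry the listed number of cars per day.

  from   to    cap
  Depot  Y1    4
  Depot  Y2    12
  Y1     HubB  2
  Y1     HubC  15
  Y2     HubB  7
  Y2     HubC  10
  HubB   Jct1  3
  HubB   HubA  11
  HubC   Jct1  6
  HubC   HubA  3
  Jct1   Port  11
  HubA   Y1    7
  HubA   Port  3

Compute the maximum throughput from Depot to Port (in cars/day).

Augment Depot→Y1→HubB→Jct1→Port: bottleneck 2, flow now 2.
Augment Depot→Y1→HubC→Jct1→Port: bottleneck 2, flow now 4.
Augment Depot→Y2→HubB→Jct1→Port: bottleneck 1, flow now 5.
Augment Depot→Y2→HubB→HubA→Port: bottleneck 3, flow now 8.
Augment Depot→Y2→HubC→Jct1→Port: bottleneck 4, flow now 12.
No augmenting path remains; maximum flow = 12.
In the residual graph, reachable from Depot: {Depot, Y1, Y2, HubB, HubC, HubA}.
Min-cut edges: HubB→Jct1 (3), HubC→Jct1 (6), HubA→Port (3); capacity 3 + 6 + 3 = 12.
This cut is saturated, so no flow can exceed 12.

12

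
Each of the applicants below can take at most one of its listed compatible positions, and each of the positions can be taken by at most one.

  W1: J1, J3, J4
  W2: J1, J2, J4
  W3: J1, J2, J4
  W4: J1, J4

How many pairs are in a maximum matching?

Unit-capacity flow: source→left, listed edges, right→sink; max matching = max flow.
Augmenting path W1→J1 (+1); matched 1.
Augmenting path W2→J2 (+1); matched 2.
Augmenting path W3→J4 (+1); matched 3.
Augmenting path W4→J1→W1→J3 (+1); matched 4.
No augmenting path remains; maximum matching = 4.
König certificate: {W1, W2, W3, W4} is a vertex cover of size 4 (every listed pair touches it), so no matching can be larger.

4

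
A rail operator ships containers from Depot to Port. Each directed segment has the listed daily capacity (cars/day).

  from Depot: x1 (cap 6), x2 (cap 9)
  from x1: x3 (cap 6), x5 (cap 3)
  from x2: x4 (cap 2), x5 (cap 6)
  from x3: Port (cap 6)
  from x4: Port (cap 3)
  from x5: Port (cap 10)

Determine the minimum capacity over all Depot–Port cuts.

14

Augment Depot→x1→x3→Port: bottleneck 6, flow now 6.
Augment Depot→x2→x4→Port: bottleneck 2, flow now 8.
Augment Depot→x2→x5→Port: bottleneck 6, flow now 14.
No augmenting path remains; maximum flow = 14.
By max-flow min-cut, the minimum cut capacity equals the max flow.
In the residual graph, reachable from Depot: {Depot, x2}.
Min-cut edges: Depot→x1 (6), x2→x4 (2), x2→x5 (6); capacity 6 + 2 + 6 = 14.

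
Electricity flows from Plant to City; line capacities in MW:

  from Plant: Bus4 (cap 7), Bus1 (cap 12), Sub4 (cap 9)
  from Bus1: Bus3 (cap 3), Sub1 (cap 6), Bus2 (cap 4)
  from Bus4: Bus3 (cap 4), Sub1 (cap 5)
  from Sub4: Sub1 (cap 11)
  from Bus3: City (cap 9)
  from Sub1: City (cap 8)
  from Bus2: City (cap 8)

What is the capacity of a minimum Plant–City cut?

Augment Plant→Bus1→Bus3→City: bottleneck 3, flow now 3.
Augment Plant→Bus1→Sub1→City: bottleneck 6, flow now 9.
Augment Plant→Bus1→Bus2→City: bottleneck 3, flow now 12.
Augment Plant→Bus4→Bus3→City: bottleneck 4, flow now 16.
Augment Plant→Bus4→Sub1→City: bottleneck 2, flow now 18.
Augment Plant→Bus4→Sub1→Bus1→Bus2→City: bottleneck 1, flow now 19. (uses reverse residual edge)
No augmenting path remains; maximum flow = 19.
By max-flow min-cut, the minimum cut capacity equals the max flow.
In the residual graph, reachable from Plant: {Plant, Bus1, Bus4, Sub4, Sub1}.
Min-cut edges: Bus1→Bus3 (3), Bus1→Bus2 (4), Bus4→Bus3 (4), Sub1→City (8); capacity 3 + 4 + 4 + 8 = 19.

19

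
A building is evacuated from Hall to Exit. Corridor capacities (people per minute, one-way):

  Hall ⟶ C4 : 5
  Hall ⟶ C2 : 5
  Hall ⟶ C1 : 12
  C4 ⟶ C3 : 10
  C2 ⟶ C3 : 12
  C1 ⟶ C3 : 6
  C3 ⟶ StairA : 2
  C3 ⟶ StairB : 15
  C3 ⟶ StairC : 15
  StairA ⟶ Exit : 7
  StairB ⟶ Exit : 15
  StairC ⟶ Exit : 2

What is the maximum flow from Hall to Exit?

16

Augment Hall→C4→C3→StairA→Exit: bottleneck 2, flow now 2.
Augment Hall→C4→C3→StairB→Exit: bottleneck 3, flow now 5.
Augment Hall→C2→C3→StairB→Exit: bottleneck 5, flow now 10.
Augment Hall→C1→C3→StairB→Exit: bottleneck 6, flow now 16.
No augmenting path remains; maximum flow = 16.
In the residual graph, reachable from Hall: {Hall, C1}.
Min-cut edges: Hall→C4 (5), Hall→C2 (5), C1→C3 (6); capacity 5 + 5 + 6 = 16.
This cut is saturated, so no flow can exceed 16.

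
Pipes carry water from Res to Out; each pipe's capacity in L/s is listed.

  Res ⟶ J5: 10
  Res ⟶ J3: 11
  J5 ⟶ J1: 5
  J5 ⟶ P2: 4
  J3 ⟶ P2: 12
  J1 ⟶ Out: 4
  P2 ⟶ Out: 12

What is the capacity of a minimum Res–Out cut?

Augment Res→J5→J1→Out: bottleneck 4, flow now 4.
Augment Res→J5→P2→Out: bottleneck 4, flow now 8.
Augment Res→J3→P2→Out: bottleneck 8, flow now 16.
No augmenting path remains; maximum flow = 16.
By max-flow min-cut, the minimum cut capacity equals the max flow.
In the residual graph, reachable from Res: {Res, J5, J3, J1, P2}.
Min-cut edges: J1→Out (4), P2→Out (12); capacity 4 + 12 = 16.

16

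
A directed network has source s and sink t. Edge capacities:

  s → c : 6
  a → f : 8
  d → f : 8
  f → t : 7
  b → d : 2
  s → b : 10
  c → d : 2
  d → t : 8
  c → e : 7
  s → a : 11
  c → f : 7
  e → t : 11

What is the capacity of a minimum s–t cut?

15

Augment s→a→f→t: bottleneck 7, flow now 7.
Augment s→b→d→t: bottleneck 2, flow now 9.
Augment s→c→d→t: bottleneck 2, flow now 11.
Augment s→c→e→t: bottleneck 4, flow now 15.
No augmenting path remains; maximum flow = 15.
By max-flow min-cut, the minimum cut capacity equals the max flow.
In the residual graph, reachable from s: {s, a, b, f}.
Min-cut edges: s→c (6), b→d (2), f→t (7); capacity 6 + 2 + 7 = 15.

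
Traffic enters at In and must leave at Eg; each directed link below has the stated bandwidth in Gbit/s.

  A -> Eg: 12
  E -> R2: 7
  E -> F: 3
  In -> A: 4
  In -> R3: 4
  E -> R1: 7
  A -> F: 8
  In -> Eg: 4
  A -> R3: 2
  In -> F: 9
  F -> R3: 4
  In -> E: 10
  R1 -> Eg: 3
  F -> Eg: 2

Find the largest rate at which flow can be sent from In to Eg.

Augment In→Eg: bottleneck 4, flow now 4.
Augment In→A→Eg: bottleneck 4, flow now 8.
Augment In→F→Eg: bottleneck 2, flow now 10.
Augment In→E→R1→Eg: bottleneck 3, flow now 13.
No augmenting path remains; maximum flow = 13.
In the residual graph, reachable from In: {In, E, F, R2, R3, R1}.
Min-cut edges: In→A (4), In→Eg (4), F→Eg (2), R1→Eg (3); capacity 4 + 4 + 2 + 3 = 13.
This cut is saturated, so no flow can exceed 13.

13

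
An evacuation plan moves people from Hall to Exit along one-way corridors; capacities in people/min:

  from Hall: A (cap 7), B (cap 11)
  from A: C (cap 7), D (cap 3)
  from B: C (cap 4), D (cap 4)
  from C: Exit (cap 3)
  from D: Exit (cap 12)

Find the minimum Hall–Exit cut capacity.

10

Augment Hall→A→C→Exit: bottleneck 3, flow now 3.
Augment Hall→A→D→Exit: bottleneck 3, flow now 6.
Augment Hall→B→D→Exit: bottleneck 4, flow now 10.
No augmenting path remains; maximum flow = 10.
By max-flow min-cut, the minimum cut capacity equals the max flow.
In the residual graph, reachable from Hall: {Hall, A, B, C}.
Min-cut edges: A→D (3), B→D (4), C→Exit (3); capacity 3 + 4 + 3 = 10.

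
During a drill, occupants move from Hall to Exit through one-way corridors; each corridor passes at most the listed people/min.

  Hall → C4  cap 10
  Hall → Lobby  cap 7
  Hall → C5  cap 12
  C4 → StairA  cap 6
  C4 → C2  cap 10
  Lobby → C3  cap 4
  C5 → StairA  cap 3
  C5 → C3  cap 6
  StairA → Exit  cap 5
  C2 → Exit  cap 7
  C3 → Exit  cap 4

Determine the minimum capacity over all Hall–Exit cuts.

Augment Hall→C4→StairA→Exit: bottleneck 5, flow now 5.
Augment Hall→C4→C2→Exit: bottleneck 5, flow now 10.
Augment Hall→Lobby→C3→Exit: bottleneck 4, flow now 14.
Augment Hall→C5→StairA→C4→C2→Exit: bottleneck 2, flow now 16. (uses reverse residual edge)
No augmenting path remains; maximum flow = 16.
By max-flow min-cut, the minimum cut capacity equals the max flow.
In the residual graph, reachable from Hall: {Hall, C4, Lobby, C5, StairA, C2, C3}.
Min-cut edges: StairA→Exit (5), C2→Exit (7), C3→Exit (4); capacity 5 + 7 + 4 = 16.

16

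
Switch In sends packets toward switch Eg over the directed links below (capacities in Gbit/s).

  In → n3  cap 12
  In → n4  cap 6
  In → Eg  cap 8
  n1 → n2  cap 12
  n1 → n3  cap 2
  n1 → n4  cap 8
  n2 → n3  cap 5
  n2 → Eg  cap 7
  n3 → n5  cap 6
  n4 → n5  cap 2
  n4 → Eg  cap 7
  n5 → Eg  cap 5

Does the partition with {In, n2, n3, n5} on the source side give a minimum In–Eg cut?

No — its capacity is 26, but the minimum cut has capacity 19.

Given cut capacity: 6 + 8 + 7 + 5 = 26.
Augment In→Eg: bottleneck 8, flow now 8.
Augment In→n4→Eg: bottleneck 6, flow now 14.
Augment In→n3→n5→Eg: bottleneck 5, flow now 19.
No augmenting path remains; maximum flow = 19.
In the residual graph, reachable from In: {In, n3, n5}.
Min-cut edges: In→n4 (6), In→Eg (8), n5→Eg (5); capacity 6 + 8 + 5 = 19.
Cut capacity 26 exceeds the max flow 19, so it is not minimum.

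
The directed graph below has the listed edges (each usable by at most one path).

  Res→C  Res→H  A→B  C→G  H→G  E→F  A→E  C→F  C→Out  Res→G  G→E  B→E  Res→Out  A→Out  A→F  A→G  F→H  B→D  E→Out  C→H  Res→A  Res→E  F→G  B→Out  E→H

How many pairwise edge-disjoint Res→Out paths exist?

4

Assign every edge capacity 1; by Menger, the answer equals the max flow.
Path Res→Out (+1); total 1.
Path Res→A→Out (+1); total 2.
Path Res→C→Out (+1); total 3.
Path Res→E→Out (+1); total 4.
No residual Res→Out path; max flow = 4.
Certifying cut of size 4: {E→Out, Res→A, Res→C, Res→Out}.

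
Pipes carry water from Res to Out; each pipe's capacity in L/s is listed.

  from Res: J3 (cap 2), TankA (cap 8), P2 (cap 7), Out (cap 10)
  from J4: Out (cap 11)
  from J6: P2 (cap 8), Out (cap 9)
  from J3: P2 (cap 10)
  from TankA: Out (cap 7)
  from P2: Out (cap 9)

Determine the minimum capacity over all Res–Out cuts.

Augment Res→Out: bottleneck 10, flow now 10.
Augment Res→TankA→Out: bottleneck 7, flow now 17.
Augment Res→P2→Out: bottleneck 7, flow now 24.
Augment Res→J3→P2→Out: bottleneck 2, flow now 26.
No augmenting path remains; maximum flow = 26.
By max-flow min-cut, the minimum cut capacity equals the max flow.
In the residual graph, reachable from Res: {Res, TankA}.
Min-cut edges: Res→J3 (2), Res→P2 (7), Res→Out (10), TankA→Out (7); capacity 2 + 7 + 10 + 7 = 26.

26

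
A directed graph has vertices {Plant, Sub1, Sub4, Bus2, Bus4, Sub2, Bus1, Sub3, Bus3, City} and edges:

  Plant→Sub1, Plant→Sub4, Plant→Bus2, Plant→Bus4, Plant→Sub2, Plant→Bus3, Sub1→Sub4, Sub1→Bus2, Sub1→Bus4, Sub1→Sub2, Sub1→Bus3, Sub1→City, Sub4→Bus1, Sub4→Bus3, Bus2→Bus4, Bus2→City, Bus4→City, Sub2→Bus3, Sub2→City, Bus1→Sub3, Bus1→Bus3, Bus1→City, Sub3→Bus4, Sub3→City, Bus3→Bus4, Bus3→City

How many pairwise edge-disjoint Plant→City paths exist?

6

Assign every edge capacity 1; by Menger, the answer equals the max flow.
Path Plant→Sub1→City (+1); total 1.
Path Plant→Bus2→City (+1); total 2.
Path Plant→Bus4→City (+1); total 3.
Path Plant→Sub2→City (+1); total 4.
Path Plant→Bus3→City (+1); total 5.
Path Plant→Sub4→Bus1→City (+1); total 6.
No residual Plant→City path; max flow = 6.
Certifying cut of size 6: {Plant→Bus2, Plant→Bus3, Plant→Bus4, Plant→Sub1, Plant→Sub2, Plant→Sub4}.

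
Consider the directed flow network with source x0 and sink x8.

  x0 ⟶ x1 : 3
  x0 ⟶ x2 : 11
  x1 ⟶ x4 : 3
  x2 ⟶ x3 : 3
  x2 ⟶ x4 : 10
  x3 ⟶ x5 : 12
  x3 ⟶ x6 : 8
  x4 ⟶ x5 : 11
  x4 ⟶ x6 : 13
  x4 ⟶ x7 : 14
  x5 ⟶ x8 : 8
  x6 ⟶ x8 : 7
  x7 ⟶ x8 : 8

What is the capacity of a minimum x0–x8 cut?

Augment x0→x1→x4→x5→x8: bottleneck 3, flow now 3.
Augment x0→x2→x3→x5→x8: bottleneck 3, flow now 6.
Augment x0→x2→x4→x5→x8: bottleneck 2, flow now 8.
Augment x0→x2→x4→x6→x8: bottleneck 6, flow now 14.
No augmenting path remains; maximum flow = 14.
By max-flow min-cut, the minimum cut capacity equals the max flow.
In the residual graph, reachable from x0: {x0}.
Min-cut edges: x0→x1 (3), x0→x2 (11); capacity 3 + 11 = 14.

14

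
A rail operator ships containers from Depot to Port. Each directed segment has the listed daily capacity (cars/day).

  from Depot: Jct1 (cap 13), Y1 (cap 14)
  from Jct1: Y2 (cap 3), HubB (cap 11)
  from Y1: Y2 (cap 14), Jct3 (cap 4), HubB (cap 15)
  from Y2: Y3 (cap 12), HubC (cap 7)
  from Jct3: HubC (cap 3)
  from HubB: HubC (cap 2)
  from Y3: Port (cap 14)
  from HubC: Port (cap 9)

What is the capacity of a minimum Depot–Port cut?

Augment Depot→Jct1→Y2→Y3→Port: bottleneck 3, flow now 3.
Augment Depot→Jct1→HubB→HubC→Port: bottleneck 2, flow now 5.
Augment Depot→Y1→Y2→Y3→Port: bottleneck 9, flow now 14.
Augment Depot→Y1→Y2→HubC→Port: bottleneck 5, flow now 19.
No augmenting path remains; maximum flow = 19.
By max-flow min-cut, the minimum cut capacity equals the max flow.
In the residual graph, reachable from Depot: {Depot, Jct1, HubB}.
Min-cut edges: Depot→Y1 (14), Jct1→Y2 (3), HubB→HubC (2); capacity 14 + 3 + 2 = 19.

19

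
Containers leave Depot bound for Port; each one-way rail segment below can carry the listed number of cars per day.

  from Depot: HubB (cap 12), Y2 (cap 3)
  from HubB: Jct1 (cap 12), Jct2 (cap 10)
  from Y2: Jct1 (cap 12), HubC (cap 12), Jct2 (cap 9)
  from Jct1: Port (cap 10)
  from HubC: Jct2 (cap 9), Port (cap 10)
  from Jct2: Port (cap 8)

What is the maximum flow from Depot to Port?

15

Augment Depot→HubB→Jct1→Port: bottleneck 10, flow now 10.
Augment Depot→HubB→Jct2→Port: bottleneck 2, flow now 12.
Augment Depot→Y2→HubC→Port: bottleneck 3, flow now 15.
No augmenting path remains; maximum flow = 15.
In the residual graph, reachable from Depot: {Depot}.
Min-cut edges: Depot→HubB (12), Depot→Y2 (3); capacity 12 + 3 = 15.
This cut is saturated, so no flow can exceed 15.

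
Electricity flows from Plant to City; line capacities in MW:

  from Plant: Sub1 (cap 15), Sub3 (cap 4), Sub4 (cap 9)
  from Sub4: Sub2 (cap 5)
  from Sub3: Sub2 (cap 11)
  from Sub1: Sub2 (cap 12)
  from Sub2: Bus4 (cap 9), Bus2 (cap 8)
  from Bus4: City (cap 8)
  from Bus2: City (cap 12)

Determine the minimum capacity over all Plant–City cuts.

16

Augment Plant→Sub4→Sub2→Bus4→City: bottleneck 5, flow now 5.
Augment Plant→Sub3→Sub2→Bus4→City: bottleneck 3, flow now 8.
Augment Plant→Sub3→Sub2→Bus2→City: bottleneck 1, flow now 9.
Augment Plant→Sub1→Sub2→Bus2→City: bottleneck 7, flow now 16.
No augmenting path remains; maximum flow = 16.
By max-flow min-cut, the minimum cut capacity equals the max flow.
In the residual graph, reachable from Plant: {Plant, Sub4, Sub3, Sub1, Sub2, Bus4}.
Min-cut edges: Sub2→Bus2 (8), Bus4→City (8); capacity 8 + 8 = 16.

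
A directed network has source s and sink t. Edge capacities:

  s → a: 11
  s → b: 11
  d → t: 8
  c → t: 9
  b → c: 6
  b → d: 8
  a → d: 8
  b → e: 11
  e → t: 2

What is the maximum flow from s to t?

Augment s→a→d→t: bottleneck 8, flow now 8.
Augment s→b→c→t: bottleneck 6, flow now 14.
Augment s→b→e→t: bottleneck 2, flow now 16.
No augmenting path remains; maximum flow = 16.
In the residual graph, reachable from s: {s, a, b, d, e}.
Min-cut edges: b→c (6), d→t (8), e→t (2); capacity 6 + 8 + 2 = 16.
This cut is saturated, so no flow can exceed 16.

16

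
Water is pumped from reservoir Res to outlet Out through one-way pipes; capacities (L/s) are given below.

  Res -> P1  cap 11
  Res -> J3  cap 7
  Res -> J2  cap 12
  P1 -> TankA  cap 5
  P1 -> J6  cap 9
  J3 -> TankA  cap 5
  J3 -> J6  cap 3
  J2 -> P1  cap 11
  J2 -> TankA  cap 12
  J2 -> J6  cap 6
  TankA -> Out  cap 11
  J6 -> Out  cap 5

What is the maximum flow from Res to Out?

Augment Res→P1→TankA→Out: bottleneck 5, flow now 5.
Augment Res→P1→J6→Out: bottleneck 5, flow now 10.
Augment Res→J3→TankA→Out: bottleneck 5, flow now 15.
Augment Res→J2→TankA→Out: bottleneck 1, flow now 16.
No augmenting path remains; maximum flow = 16.
In the residual graph, reachable from Res: {Res, P1, J3, J2, TankA, J6}.
Min-cut edges: TankA→Out (11), J6→Out (5); capacity 11 + 5 = 16.
This cut is saturated, so no flow can exceed 16.

16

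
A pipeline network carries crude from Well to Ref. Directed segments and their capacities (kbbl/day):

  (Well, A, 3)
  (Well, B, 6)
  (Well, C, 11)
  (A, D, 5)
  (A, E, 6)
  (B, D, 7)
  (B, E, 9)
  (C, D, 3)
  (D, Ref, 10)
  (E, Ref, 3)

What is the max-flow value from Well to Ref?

Augment Well→A→D→Ref: bottleneck 3, flow now 3.
Augment Well→B→D→Ref: bottleneck 6, flow now 9.
Augment Well→C→D→Ref: bottleneck 1, flow now 10.
Augment Well→C→D→A→E→Ref: bottleneck 2, flow now 12. (uses reverse residual edge)
No augmenting path remains; maximum flow = 12.
In the residual graph, reachable from Well: {Well, C}.
Min-cut edges: Well→A (3), Well→B (6), C→D (3); capacity 3 + 6 + 3 = 12.
This cut is saturated, so no flow can exceed 12.

12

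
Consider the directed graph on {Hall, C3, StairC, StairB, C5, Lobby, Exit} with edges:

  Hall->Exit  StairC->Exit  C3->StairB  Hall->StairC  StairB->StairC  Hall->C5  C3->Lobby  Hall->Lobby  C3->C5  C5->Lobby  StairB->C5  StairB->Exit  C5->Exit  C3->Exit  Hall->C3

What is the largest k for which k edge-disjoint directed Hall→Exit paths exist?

Assign every edge capacity 1; by Menger, the answer equals the max flow.
Path Hall→Exit (+1); total 1.
Path Hall→C3→Exit (+1); total 2.
Path Hall→StairC→Exit (+1); total 3.
Path Hall→C5→Exit (+1); total 4.
No residual Hall→Exit path; max flow = 4.
Certifying cut of size 4: {Hall→C3, Hall→C5, Hall→Exit, Hall→StairC}.

4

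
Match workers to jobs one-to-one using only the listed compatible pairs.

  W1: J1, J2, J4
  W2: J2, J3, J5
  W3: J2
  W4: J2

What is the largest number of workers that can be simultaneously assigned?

3

Unit-capacity flow: source→left, listed edges, right→sink; max matching = max flow.
Augmenting path W1→J1 (+1); matched 1.
Augmenting path W2→J2 (+1); matched 2.
Augmenting path W3→J2→W2→J3 (+1); matched 3.
No augmenting path remains; maximum matching = 3.
König certificate: {W1, W2, J2} is a vertex cover of size 3 (every listed pair touches it), so no matching can be larger.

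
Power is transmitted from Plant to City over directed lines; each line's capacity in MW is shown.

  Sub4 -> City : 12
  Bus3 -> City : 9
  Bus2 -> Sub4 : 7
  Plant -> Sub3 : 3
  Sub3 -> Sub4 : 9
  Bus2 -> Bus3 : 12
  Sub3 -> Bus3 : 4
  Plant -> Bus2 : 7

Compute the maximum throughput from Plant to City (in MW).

10

Augment Plant→Sub3→Bus3→City: bottleneck 3, flow now 3.
Augment Plant→Bus2→Bus3→City: bottleneck 6, flow now 9.
Augment Plant→Bus2→Sub4→City: bottleneck 1, flow now 10.
No augmenting path remains; maximum flow = 10.
In the residual graph, reachable from Plant: {Plant}.
Min-cut edges: Plant→Sub3 (3), Plant→Bus2 (7); capacity 3 + 7 = 10.
This cut is saturated, so no flow can exceed 10.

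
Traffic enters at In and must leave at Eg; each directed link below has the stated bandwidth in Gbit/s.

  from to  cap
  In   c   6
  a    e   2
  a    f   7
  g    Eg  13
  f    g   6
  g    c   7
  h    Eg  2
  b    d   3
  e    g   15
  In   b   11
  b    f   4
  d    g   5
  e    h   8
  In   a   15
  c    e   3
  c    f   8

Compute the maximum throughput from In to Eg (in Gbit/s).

Augment In→a→e→g→Eg: bottleneck 2, flow now 2.
Augment In→a→f→g→Eg: bottleneck 6, flow now 8.
Augment In→b→d→g→Eg: bottleneck 3, flow now 11.
Augment In→c→e→g→Eg: bottleneck 2, flow now 13.
Augment In→c→e→h→Eg: bottleneck 1, flow now 14.
No augmenting path remains; maximum flow = 14.
In the residual graph, reachable from In: {In, a, b, c, f}.
Min-cut edges: a→e (2), b→d (3), c→e (3), f→g (6); capacity 2 + 3 + 3 + 6 = 14.
This cut is saturated, so no flow can exceed 14.

14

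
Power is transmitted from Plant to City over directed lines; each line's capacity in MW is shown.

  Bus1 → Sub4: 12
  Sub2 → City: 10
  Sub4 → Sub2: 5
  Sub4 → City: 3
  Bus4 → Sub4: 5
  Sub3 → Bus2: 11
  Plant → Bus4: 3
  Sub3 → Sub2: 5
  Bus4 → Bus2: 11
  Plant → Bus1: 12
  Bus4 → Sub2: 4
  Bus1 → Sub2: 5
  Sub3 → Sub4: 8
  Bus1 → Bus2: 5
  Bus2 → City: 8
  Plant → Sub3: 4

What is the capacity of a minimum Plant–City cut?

Augment Plant→Bus1→Sub2→City: bottleneck 5, flow now 5.
Augment Plant→Bus1→Sub4→City: bottleneck 3, flow now 8.
Augment Plant→Bus1→Bus2→City: bottleneck 4, flow now 12.
Augment Plant→Sub3→Sub2→City: bottleneck 4, flow now 16.
Augment Plant→Bus4→Sub2→City: bottleneck 1, flow now 17.
Augment Plant→Bus4→Bus2→City: bottleneck 2, flow now 19.
No augmenting path remains; maximum flow = 19.
By max-flow min-cut, the minimum cut capacity equals the max flow.
In the residual graph, reachable from Plant: {Plant}.
Min-cut edges: Plant→Bus1 (12), Plant→Sub3 (4), Plant→Bus4 (3); capacity 12 + 4 + 3 = 19.

19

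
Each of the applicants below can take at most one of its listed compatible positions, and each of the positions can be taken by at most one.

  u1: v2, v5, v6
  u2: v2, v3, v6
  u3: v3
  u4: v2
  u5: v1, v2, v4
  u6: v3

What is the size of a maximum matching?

5

Unit-capacity flow: source→left, listed edges, right→sink; max matching = max flow.
Augmenting path u1→v2 (+1); matched 1.
Augmenting path u2→v3 (+1); matched 2.
Augmenting path u5→v1 (+1); matched 3.
Augmenting path u3→v3→u2→v6 (+1); matched 4.
Augmenting path u4→v2→u1→v5 (+1); matched 5.
No augmenting path remains; maximum matching = 5.
König certificate: {u1, u2, u4, u5, v3} is a vertex cover of size 5 (every listed pair touches it), so no matching can be larger.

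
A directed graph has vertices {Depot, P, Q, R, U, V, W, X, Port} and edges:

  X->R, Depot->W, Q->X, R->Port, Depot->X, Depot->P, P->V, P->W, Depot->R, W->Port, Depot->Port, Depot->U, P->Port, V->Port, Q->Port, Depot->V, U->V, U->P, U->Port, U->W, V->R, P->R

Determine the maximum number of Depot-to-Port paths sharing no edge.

Assign every edge capacity 1; by Menger, the answer equals the max flow.
Path Depot→Port (+1); total 1.
Path Depot→P→Port (+1); total 2.
Path Depot→R→Port (+1); total 3.
Path Depot→U→Port (+1); total 4.
Path Depot→V→Port (+1); total 5.
Path Depot→W→Port (+1); total 6.
No residual Depot→Port path; max flow = 6.
Certifying cut of size 6: {Depot→P, Depot→Port, Depot→U, Depot→V, Depot→W, R→Port}.

6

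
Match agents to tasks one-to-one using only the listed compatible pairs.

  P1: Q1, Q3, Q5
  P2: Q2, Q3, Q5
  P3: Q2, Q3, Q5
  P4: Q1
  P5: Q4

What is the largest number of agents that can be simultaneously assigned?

Unit-capacity flow: source→left, listed edges, right→sink; max matching = max flow.
Augmenting path P1→Q1 (+1); matched 1.
Augmenting path P2→Q2 (+1); matched 2.
Augmenting path P3→Q3 (+1); matched 3.
Augmenting path P5→Q4 (+1); matched 4.
Augmenting path P4→Q1→P1→Q5 (+1); matched 5.
No augmenting path remains; maximum matching = 5.
König certificate: {P1, P2, P3, P4, P5} is a vertex cover of size 5 (every listed pair touches it), so no matching can be larger.

5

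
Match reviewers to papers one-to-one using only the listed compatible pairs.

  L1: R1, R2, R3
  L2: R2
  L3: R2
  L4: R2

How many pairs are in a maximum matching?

2

Unit-capacity flow: source→left, listed edges, right→sink; max matching = max flow.
Augmenting path L1→R1 (+1); matched 1.
Augmenting path L2→R2 (+1); matched 2.
No augmenting path remains; maximum matching = 2.
König certificate: {L1, R2} is a vertex cover of size 2 (every listed pair touches it), so no matching can be larger.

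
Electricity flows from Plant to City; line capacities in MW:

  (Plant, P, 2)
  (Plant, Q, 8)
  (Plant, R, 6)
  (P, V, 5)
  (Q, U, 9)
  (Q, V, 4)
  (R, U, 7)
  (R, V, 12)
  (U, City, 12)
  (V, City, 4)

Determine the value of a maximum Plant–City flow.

Augment Plant→P→V→City: bottleneck 2, flow now 2.
Augment Plant→Q→U→City: bottleneck 8, flow now 10.
Augment Plant→R→U→City: bottleneck 4, flow now 14.
Augment Plant→R→V→City: bottleneck 2, flow now 16.
No augmenting path remains; maximum flow = 16.
In the residual graph, reachable from Plant: {Plant}.
Min-cut edges: Plant→P (2), Plant→Q (8), Plant→R (6); capacity 2 + 8 + 6 = 16.
This cut is saturated, so no flow can exceed 16.

16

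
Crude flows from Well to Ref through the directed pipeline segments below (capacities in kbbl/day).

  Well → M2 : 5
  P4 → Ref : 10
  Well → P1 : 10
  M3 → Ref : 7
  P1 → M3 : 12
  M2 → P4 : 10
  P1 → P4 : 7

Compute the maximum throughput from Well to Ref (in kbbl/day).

Augment Well→M2→P4→Ref: bottleneck 5, flow now 5.
Augment Well→P1→M3→Ref: bottleneck 7, flow now 12.
Augment Well→P1→P4→Ref: bottleneck 3, flow now 15.
No augmenting path remains; maximum flow = 15.
In the residual graph, reachable from Well: {Well}.
Min-cut edges: Well→M2 (5), Well→P1 (10); capacity 5 + 10 = 15.
This cut is saturated, so no flow can exceed 15.

15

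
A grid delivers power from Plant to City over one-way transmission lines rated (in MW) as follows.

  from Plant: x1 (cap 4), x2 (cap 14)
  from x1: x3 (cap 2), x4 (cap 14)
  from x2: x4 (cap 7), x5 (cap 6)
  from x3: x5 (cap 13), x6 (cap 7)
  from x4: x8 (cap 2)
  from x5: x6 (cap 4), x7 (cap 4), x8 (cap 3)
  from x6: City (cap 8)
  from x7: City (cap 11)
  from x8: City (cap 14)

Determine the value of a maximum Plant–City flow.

10

Augment Plant→x1→x3→x6→City: bottleneck 2, flow now 2.
Augment Plant→x1→x4→x8→City: bottleneck 2, flow now 4.
Augment Plant→x2→x5→x6→City: bottleneck 4, flow now 8.
Augment Plant→x2→x5→x7→City: bottleneck 2, flow now 10.
No augmenting path remains; maximum flow = 10.
In the residual graph, reachable from Plant: {Plant, x1, x2, x4}.
Min-cut edges: x1→x3 (2), x2→x5 (6), x4→x8 (2); capacity 2 + 6 + 2 = 10.
This cut is saturated, so no flow can exceed 10.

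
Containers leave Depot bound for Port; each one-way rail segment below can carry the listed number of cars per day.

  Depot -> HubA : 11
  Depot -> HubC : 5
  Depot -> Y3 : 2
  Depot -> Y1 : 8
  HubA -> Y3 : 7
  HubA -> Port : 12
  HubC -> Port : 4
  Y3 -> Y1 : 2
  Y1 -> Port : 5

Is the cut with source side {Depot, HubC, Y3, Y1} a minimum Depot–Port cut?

Yes — it is a minimum cut (capacity 20).

Given cut capacity: 11 + 4 + 5 = 20.
Augment Depot→HubA→Port: bottleneck 11, flow now 11.
Augment Depot→HubC→Port: bottleneck 4, flow now 15.
Augment Depot→Y1→Port: bottleneck 5, flow now 20.
No augmenting path remains; maximum flow = 20.
Cut capacity 20 equals the max flow, so it is a minimum cut.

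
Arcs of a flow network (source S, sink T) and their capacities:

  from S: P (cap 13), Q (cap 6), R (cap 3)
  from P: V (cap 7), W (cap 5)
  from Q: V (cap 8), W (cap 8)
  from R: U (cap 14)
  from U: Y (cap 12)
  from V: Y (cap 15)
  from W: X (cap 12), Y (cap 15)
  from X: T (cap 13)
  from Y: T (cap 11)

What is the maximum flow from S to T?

21

Augment S→P→V→Y→T: bottleneck 7, flow now 7.
Augment S→P→W→X→T: bottleneck 5, flow now 12.
Augment S→Q→V→Y→T: bottleneck 4, flow now 16.
Augment S→Q→W→X→T: bottleneck 2, flow now 18.
Augment S→R→U→Y→V→Q→W→X→T: bottleneck 3, flow now 21. (uses reverse residual edge)
No augmenting path remains; maximum flow = 21.
In the residual graph, reachable from S: {S, P}.
Min-cut edges: S→Q (6), S→R (3), P→V (7), P→W (5); capacity 6 + 3 + 7 + 5 = 21.
This cut is saturated, so no flow can exceed 21.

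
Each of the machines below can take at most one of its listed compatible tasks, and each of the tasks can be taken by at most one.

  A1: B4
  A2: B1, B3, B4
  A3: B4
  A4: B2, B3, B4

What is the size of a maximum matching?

3

Unit-capacity flow: source→left, listed edges, right→sink; max matching = max flow.
Augmenting path A1→B4 (+1); matched 1.
Augmenting path A2→B1 (+1); matched 2.
Augmenting path A4→B2 (+1); matched 3.
No augmenting path remains; maximum matching = 3.
König certificate: {A2, A4, B4} is a vertex cover of size 3 (every listed pair touches it), so no matching can be larger.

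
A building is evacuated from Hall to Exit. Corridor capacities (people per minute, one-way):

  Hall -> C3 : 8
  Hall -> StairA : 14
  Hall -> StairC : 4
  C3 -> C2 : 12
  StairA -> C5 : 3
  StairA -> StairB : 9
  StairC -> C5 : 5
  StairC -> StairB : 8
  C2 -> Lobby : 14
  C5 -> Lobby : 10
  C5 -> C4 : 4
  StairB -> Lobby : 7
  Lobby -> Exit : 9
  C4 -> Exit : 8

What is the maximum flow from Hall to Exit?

Augment Hall→C3→C2→Lobby→Exit: bottleneck 8, flow now 8.
Augment Hall→StairA→C5→Lobby→Exit: bottleneck 1, flow now 9.
Augment Hall→StairA→C5→C4→Exit: bottleneck 2, flow now 11.
Augment Hall→StairC→C5→C4→Exit: bottleneck 2, flow now 13.
No augmenting path remains; maximum flow = 13.
In the residual graph, reachable from Hall: {Hall, C3, StairA, StairC, C2, C5, StairB, Lobby}.
Min-cut edges: C5→C4 (4), Lobby→Exit (9); capacity 4 + 9 = 13.
This cut is saturated, so no flow can exceed 13.

13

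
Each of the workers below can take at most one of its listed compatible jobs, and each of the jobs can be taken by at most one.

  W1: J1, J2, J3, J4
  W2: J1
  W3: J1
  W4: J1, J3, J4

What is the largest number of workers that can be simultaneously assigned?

Unit-capacity flow: source→left, listed edges, right→sink; max matching = max flow.
Augmenting path W1→J1 (+1); matched 1.
Augmenting path W4→J3 (+1); matched 2.
Augmenting path W2→J1→W1→J2 (+1); matched 3.
No augmenting path remains; maximum matching = 3.
König certificate: {W1, W4, J1} is a vertex cover of size 3 (every listed pair touches it), so no matching can be larger.

3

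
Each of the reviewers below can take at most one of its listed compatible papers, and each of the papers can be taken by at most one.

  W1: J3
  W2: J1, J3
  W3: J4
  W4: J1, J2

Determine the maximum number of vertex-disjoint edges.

Unit-capacity flow: source→left, listed edges, right→sink; max matching = max flow.
Augmenting path W1→J3 (+1); matched 1.
Augmenting path W2→J1 (+1); matched 2.
Augmenting path W3→J4 (+1); matched 3.
Augmenting path W4→J2 (+1); matched 4.
No augmenting path remains; maximum matching = 4.
König certificate: {W1, W2, W3, W4} is a vertex cover of size 4 (every listed pair touches it), so no matching can be larger.

4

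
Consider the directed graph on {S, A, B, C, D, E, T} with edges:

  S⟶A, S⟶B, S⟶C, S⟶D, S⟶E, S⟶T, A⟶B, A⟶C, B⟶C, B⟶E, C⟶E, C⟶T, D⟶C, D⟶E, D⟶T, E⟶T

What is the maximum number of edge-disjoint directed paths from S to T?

4

Assign every edge capacity 1; by Menger, the answer equals the max flow.
Path S→T (+1); total 1.
Path S→C→T (+1); total 2.
Path S→D→T (+1); total 3.
Path S→E→T (+1); total 4.
No residual S→T path; max flow = 4.
Certifying cut of size 4: {C→T, E→T, S→D, S→T}.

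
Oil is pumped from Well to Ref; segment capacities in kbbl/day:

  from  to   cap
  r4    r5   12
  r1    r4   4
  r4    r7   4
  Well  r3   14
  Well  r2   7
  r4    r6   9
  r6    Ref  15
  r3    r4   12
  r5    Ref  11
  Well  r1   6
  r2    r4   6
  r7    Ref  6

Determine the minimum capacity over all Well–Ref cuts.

22

Augment Well→r1→r4→r5→Ref: bottleneck 4, flow now 4.
Augment Well→r2→r4→r5→Ref: bottleneck 6, flow now 10.
Augment Well→r3→r4→r5→Ref: bottleneck 1, flow now 11.
Augment Well→r3→r4→r6→Ref: bottleneck 9, flow now 20.
Augment Well→r3→r4→r7→Ref: bottleneck 2, flow now 22.
No augmenting path remains; maximum flow = 22.
By max-flow min-cut, the minimum cut capacity equals the max flow.
In the residual graph, reachable from Well: {Well, r1, r2, r3}.
Min-cut edges: r1→r4 (4), r2→r4 (6), r3→r4 (12); capacity 4 + 6 + 12 = 22.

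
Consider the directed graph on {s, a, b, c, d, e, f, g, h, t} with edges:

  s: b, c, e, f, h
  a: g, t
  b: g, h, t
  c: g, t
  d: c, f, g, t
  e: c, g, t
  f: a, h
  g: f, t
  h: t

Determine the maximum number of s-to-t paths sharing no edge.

Assign every edge capacity 1; by Menger, the answer equals the max flow.
Path s→b→t (+1); total 1.
Path s→c→t (+1); total 2.
Path s→e→t (+1); total 3.
Path s→h→t (+1); total 4.
Path s→f→a→t (+1); total 5.
No residual s→t path; max flow = 5.
Certifying cut of size 5: {s→b, s→c, s→e, s→f, s→h}.

5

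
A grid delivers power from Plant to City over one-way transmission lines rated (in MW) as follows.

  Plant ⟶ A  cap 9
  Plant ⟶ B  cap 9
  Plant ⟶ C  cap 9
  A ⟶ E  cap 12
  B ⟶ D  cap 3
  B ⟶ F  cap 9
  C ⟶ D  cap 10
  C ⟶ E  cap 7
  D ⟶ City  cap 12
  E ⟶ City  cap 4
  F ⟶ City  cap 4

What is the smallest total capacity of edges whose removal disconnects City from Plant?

20

Augment Plant→A→E→City: bottleneck 4, flow now 4.
Augment Plant→B→D→City: bottleneck 3, flow now 7.
Augment Plant→B→F→City: bottleneck 4, flow now 11.
Augment Plant→C→D→City: bottleneck 9, flow now 20.
No augmenting path remains; maximum flow = 20.
By max-flow min-cut, the minimum cut capacity equals the max flow.
In the residual graph, reachable from Plant: {Plant, A, B, E, F}.
Min-cut edges: Plant→C (9), B→D (3), E→City (4), F→City (4); capacity 9 + 3 + 4 + 4 = 20.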